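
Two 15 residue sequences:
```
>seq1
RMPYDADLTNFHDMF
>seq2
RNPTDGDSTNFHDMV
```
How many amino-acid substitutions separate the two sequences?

The sequences differ at positions 2, 4, 6, 8, 15 (1-based) — 5 in total.

5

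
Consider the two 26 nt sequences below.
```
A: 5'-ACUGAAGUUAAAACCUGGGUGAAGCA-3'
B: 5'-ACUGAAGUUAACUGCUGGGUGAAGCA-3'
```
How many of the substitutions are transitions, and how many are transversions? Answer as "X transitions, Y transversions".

Transitions (purine↔purine or pyrimidine↔pyrimidine): none.
Transversions (purine↔pyrimidine): 12 A→C, 13 A→U, 14 C→G.

0 transitions, 3 transversions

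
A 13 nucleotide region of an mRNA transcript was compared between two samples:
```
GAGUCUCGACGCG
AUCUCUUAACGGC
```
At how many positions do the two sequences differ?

7

Mismatches (1-based): position 1: G→A; position 2: A→U; position 3: G→C; position 7: C→U; position 8: G→A; position 12: C→G; position 13: G→C.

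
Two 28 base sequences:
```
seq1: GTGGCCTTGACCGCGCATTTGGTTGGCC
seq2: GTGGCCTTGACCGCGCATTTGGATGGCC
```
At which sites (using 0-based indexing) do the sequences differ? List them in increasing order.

Scanning 0-based: 22: T/A.

22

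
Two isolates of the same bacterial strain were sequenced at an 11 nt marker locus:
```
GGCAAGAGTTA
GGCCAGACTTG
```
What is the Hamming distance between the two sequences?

Comparing position by position, 3 bases differ: 4 (A/C), 8 (G/C), 11 (A/G).

3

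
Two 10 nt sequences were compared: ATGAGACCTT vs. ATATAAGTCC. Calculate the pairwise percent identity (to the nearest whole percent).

30%

7 positions differ (3, 4, 5, 7, 8, 9, 10), so 3 of 10 match: 3/10 = 30%.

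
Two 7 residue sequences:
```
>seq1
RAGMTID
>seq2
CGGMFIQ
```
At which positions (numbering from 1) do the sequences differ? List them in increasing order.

1, 2, 5, 7

Scanning 1-based: 1: R/C; 2: A/G; 5: T/F; 7: D/Q.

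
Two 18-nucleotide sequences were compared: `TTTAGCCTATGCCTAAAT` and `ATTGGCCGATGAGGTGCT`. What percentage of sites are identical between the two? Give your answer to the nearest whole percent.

50%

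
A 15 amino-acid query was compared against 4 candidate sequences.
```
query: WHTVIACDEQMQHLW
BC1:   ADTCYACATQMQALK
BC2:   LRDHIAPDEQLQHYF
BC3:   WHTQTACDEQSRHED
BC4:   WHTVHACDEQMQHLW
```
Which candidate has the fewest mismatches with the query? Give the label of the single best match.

BC1 differs at 8 positions; BC2 differs at 8 positions; BC3 differs at 6 positions; BC4 differs at 1 position. The closest is BC4.

BC4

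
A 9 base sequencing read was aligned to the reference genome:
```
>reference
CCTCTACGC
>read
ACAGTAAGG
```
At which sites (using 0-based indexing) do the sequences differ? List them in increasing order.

0, 2, 3, 6, 8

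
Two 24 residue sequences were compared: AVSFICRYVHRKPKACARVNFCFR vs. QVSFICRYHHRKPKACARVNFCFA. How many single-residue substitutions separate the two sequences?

3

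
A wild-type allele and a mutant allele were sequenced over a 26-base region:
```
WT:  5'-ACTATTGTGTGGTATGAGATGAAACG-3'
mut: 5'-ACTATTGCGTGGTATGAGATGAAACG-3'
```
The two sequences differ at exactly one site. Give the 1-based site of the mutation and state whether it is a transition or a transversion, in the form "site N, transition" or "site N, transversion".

site 8, transition

The sequences differ only at site 8: T→C (pyrimidine→pyrimidine), a transition.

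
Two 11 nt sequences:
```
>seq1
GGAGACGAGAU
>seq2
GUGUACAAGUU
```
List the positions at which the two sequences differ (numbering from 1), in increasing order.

Differences at position 2 (G→U), position 3 (A→G), position 4 (G→U), position 7 (G→A), position 10 (A→U).

2, 3, 4, 7, 10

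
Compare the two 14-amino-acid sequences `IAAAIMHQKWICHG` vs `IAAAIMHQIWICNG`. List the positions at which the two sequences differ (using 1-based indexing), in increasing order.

9, 13

Scanning 1-based: 9: K/I; 13: H/N.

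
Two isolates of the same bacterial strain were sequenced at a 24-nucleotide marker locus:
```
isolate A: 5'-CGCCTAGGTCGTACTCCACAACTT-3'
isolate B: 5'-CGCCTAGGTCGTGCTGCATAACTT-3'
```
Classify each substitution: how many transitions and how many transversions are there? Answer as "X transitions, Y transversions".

2 transitions, 1 transversion

Transitions (purine↔purine or pyrimidine↔pyrimidine): 13 A→G, 19 C→T.
Transversions (purine↔pyrimidine): 16 C→G.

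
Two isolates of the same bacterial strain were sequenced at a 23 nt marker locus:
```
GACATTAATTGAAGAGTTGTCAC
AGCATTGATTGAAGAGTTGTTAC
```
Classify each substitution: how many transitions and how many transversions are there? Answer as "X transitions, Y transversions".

Transitions (purine↔purine or pyrimidine↔pyrimidine): 1 G→A, 2 A→G, 7 A→G, 21 C→T.
Transversions (purine↔pyrimidine): none.

4 transitions, 0 transversions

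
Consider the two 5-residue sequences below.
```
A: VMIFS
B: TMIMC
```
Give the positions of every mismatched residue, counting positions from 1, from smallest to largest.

1, 4, 5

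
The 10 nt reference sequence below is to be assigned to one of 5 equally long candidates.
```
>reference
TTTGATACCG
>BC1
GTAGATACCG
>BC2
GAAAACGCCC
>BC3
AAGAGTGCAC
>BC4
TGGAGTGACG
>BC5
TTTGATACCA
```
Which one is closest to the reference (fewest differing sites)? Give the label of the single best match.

BC5

BC1 differs at 2 sites; BC2 differs at 7 sites; BC3 differs at 8 sites; BC4 differs at 6 sites; BC5 differs at 1 site. The closest is BC5.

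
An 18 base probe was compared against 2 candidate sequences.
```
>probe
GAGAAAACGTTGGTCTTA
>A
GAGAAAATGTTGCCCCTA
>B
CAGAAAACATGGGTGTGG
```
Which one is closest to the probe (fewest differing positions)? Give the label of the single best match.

A differs at 4 positions; B differs at 6 positions. The closest is A.

A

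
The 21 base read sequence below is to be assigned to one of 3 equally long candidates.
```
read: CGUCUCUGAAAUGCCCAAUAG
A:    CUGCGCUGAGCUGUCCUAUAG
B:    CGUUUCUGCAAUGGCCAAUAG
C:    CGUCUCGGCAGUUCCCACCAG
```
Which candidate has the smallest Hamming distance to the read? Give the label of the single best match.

B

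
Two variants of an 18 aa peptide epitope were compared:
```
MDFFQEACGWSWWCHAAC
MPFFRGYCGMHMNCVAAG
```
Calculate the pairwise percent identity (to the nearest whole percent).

Mismatches at positions 2, 5, 6, 7, 10, 11, 12, 13, 15, 18 (1-based): 10 of 18.
Identical positions: 8/18 = 44.44% → 44%.

44%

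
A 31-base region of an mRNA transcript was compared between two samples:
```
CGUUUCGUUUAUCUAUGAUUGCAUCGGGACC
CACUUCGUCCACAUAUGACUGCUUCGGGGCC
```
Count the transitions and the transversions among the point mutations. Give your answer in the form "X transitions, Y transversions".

Transitions (purine↔purine or pyrimidine↔pyrimidine): 2 G→A, 3 U→C, 9 U→C, 10 U→C, 12 U→C, 19 U→C, 29 A→G.
Transversions (purine↔pyrimidine): 13 C→A, 23 A→U.

7 transitions, 2 transversions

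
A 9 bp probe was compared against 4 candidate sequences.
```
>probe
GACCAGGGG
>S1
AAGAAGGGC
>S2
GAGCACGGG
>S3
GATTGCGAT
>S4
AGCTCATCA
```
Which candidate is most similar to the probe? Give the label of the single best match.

S1 differs at 4 bases; S2 differs at 2 bases; S3 differs at 6 bases; S4 differs at 8 bases. The closest is S2.

S2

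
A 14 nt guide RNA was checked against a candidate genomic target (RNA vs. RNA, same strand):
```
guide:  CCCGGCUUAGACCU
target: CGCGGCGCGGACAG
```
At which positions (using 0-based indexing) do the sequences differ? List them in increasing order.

1, 6, 7, 8, 12, 13

Scanning 0-based: 1: C/G; 6: U/G; 7: U/C; 8: A/G; 12: C/A; 13: U/G.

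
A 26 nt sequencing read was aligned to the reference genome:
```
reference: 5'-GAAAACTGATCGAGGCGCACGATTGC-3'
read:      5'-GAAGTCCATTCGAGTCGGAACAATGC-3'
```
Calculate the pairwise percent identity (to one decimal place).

Mismatches at positions 4, 5, 7, 8, 9, 15, 18, 20, 21, 23 (1-based): 10 of 26.
Identical positions: 16/26 = 61.54% → 61.5%.

61.5%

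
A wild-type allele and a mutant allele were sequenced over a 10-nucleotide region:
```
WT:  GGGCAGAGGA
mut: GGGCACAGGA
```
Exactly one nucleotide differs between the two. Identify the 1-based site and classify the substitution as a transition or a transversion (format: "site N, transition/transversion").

site 6, transversion

The sequences differ only at site 6: G→C (purine→pyrimidine), a transversion.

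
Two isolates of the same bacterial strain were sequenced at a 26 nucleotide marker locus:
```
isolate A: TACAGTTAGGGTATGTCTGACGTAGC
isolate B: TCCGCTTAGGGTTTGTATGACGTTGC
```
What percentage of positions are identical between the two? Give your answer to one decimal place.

Mismatches at positions 2, 4, 5, 13, 17, 24 (1-based): 6 of 26.
Identical positions: 20/26 = 76.92% → 76.9%.

76.9%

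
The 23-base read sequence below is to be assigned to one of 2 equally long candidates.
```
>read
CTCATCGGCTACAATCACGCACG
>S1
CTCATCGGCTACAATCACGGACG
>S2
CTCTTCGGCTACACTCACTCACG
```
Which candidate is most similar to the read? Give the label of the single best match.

S1

S1 differs at 1 base; S2 differs at 3 bases. The closest is S1.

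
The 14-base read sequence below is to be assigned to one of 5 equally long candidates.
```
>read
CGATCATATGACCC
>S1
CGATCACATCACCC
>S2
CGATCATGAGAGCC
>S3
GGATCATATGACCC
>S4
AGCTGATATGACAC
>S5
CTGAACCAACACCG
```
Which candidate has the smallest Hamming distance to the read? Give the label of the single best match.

Hamming distances to read — S1: 2; S2: 3; S3: 1; S4: 4; S5: 9.
Smallest is S3 with 1 mismatch.

S3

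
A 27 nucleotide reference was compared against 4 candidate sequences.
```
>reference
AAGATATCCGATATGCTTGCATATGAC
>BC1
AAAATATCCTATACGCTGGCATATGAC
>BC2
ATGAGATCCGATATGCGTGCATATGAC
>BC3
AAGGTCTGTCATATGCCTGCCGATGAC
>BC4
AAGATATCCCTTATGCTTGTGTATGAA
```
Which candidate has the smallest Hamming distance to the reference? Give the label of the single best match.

BC2

BC1 differs at 4 sites; BC2 differs at 3 sites; BC3 differs at 8 sites; BC4 differs at 5 sites. The closest is BC2.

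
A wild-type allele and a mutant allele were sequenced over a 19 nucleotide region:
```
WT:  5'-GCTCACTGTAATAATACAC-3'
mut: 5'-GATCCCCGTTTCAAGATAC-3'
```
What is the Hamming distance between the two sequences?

Comparing position by position, 8 positions differ: 2 (C/A), 5 (A/C), 7 (T/C), 10 (A/T), 11 (A/T), 12 (T/C), 15 (T/G), 17 (C/T).

8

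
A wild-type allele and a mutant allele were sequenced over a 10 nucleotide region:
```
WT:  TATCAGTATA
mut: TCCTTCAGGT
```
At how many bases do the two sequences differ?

9

Comparing position by position, 9 bases differ: 2 (A/C), 3 (T/C), 4 (C/T), 5 (A/T), 6 (G/C), 7 (T/A), 8 (A/G), 9 (T/G), 10 (A/T).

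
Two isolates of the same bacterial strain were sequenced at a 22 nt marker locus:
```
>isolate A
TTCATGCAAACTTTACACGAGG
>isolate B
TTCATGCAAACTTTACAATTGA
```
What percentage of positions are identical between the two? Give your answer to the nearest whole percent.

Mismatches at positions 18, 19, 20, 22 (1-based): 4 of 22.
Identical positions: 18/22 = 81.82% → 82%.

82%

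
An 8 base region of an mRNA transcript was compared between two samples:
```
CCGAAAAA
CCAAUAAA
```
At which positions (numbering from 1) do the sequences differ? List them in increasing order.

Scanning 1-based: 3: G/A; 5: A/U.

3, 5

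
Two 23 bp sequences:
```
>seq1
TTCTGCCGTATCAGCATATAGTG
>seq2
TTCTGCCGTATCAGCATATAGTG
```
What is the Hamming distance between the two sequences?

0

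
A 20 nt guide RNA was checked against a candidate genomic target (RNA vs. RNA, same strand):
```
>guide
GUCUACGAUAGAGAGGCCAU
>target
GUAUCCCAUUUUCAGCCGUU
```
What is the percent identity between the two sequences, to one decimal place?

50.0%

10 positions differ (3, 5, 7, 10, 11, 12, 13, 16, 18, 19), so 10 of 20 match: 10/20 = 50%.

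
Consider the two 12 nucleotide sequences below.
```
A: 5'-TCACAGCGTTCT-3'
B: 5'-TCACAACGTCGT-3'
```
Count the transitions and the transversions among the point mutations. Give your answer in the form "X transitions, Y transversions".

2 transitions, 1 transversion

Mismatches (1-based):
base 6: G→A (purine→purine, transition)
base 10: T→C (pyrimidine→pyrimidine, transition)
base 11: C→G (pyrimidine→purine, transversion)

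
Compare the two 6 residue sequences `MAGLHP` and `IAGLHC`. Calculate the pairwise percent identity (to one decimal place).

Mismatches at positions 1, 6 (1-based): 2 of 6.
Identical positions: 4/6 = 66.67% → 66.7%.

66.7%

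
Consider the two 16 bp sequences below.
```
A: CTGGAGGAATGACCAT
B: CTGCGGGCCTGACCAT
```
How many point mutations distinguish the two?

4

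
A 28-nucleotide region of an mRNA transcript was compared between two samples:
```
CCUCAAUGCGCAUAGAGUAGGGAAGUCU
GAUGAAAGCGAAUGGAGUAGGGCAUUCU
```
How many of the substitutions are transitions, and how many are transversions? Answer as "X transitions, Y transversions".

1 transition, 7 transversions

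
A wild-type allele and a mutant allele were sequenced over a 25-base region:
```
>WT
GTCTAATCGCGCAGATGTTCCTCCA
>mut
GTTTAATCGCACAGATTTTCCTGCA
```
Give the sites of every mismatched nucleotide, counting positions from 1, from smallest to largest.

3, 11, 17, 23

Scanning 1-based: 3: C/T; 11: G/A; 17: G/T; 23: C/G.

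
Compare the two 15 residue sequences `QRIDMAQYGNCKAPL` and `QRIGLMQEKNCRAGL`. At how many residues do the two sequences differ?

Mismatches (1-based): residue 4: D→G; residue 5: M→L; residue 6: A→M; residue 8: Y→E; residue 9: G→K; residue 12: K→R; residue 14: P→G.

7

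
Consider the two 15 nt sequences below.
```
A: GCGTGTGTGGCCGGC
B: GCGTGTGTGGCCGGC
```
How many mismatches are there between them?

The two sequences are identical at every position.

0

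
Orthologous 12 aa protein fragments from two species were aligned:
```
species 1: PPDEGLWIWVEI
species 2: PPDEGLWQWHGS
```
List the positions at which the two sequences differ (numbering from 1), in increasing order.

8, 10, 11, 12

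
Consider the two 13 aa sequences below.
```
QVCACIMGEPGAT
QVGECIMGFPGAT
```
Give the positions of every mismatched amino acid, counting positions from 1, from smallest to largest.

3, 4, 9

Differences at position 3 (C→G), position 4 (A→E), position 9 (E→F).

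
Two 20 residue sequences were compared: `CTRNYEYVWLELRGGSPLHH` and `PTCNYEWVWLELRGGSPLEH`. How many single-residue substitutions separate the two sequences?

4

The sequences differ at positions 1, 3, 7, 19 (1-based) — 4 in total.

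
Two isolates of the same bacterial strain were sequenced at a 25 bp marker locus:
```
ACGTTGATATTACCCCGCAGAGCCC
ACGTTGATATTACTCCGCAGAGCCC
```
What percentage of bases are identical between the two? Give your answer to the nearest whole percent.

1 position differs (14), so 24 of 25 match: 24/25 = 96%.

96%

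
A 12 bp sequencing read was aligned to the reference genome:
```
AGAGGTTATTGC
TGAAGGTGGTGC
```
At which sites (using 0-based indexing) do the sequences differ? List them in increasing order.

0, 3, 5, 7, 8

Differences at site 0 (A→T), site 3 (G→A), site 5 (T→G), site 7 (A→G), site 8 (T→G).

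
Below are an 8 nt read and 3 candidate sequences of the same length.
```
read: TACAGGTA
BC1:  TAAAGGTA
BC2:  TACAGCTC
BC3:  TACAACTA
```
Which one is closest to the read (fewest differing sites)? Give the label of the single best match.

BC1 differs at 1 site; BC2 differs at 2 sites; BC3 differs at 2 sites. The closest is BC1.

BC1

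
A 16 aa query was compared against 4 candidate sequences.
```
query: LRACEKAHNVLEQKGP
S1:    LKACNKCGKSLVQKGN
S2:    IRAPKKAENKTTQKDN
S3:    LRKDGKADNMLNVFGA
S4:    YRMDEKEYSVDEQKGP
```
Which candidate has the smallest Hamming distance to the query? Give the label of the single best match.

S4

S1 differs at 8 positions; S2 differs at 9 positions; S3 differs at 9 positions; S4 differs at 7 positions. The closest is S4.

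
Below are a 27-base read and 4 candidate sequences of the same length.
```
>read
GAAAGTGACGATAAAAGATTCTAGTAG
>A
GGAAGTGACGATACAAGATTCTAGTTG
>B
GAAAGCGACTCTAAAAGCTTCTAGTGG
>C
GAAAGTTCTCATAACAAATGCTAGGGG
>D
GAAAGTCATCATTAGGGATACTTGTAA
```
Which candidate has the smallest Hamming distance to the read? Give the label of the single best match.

Hamming distances to read — A: 3; B: 5; C: 9; D: 9.
Smallest is A with 3 mismatches.

A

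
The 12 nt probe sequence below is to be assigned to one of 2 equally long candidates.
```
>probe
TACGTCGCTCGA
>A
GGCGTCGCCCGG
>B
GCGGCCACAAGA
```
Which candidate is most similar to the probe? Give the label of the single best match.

A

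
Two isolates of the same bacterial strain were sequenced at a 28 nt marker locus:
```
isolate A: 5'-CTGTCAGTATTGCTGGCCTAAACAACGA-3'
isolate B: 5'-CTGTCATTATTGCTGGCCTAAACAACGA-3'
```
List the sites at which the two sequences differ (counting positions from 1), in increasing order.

Differences at site 7 (G→T).

7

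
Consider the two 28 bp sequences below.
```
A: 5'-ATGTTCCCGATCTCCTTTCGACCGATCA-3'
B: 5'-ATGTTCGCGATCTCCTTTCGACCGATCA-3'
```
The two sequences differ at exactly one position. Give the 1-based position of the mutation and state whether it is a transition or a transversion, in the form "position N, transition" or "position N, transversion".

position 7, transversion

The sequences differ only at position 7: C→G (pyrimidine→purine), a transversion.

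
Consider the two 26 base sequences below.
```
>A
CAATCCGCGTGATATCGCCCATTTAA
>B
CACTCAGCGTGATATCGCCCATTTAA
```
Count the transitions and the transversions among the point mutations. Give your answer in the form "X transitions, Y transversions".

Mismatches (1-based):
position 3: A→C (purine→pyrimidine, transversion)
position 6: C→A (pyrimidine→purine, transversion)

0 transitions, 2 transversions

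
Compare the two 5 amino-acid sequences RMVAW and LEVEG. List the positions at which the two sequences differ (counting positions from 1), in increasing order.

Scanning 1-based: 1: R/L; 2: M/E; 4: A/E; 5: W/G.

1, 2, 4, 5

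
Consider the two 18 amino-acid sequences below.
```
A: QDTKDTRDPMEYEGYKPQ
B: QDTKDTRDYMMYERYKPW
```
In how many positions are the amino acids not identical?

4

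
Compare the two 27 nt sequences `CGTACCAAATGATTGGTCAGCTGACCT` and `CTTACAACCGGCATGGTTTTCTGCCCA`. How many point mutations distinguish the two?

Comparing position by position, 12 bases differ: 2 (G/T), 6 (C/A), 8 (A/C), 9 (A/C), 10 (T/G), 12 (A/C), 13 (T/A), 18 (C/T), 19 (A/T), 20 (G/T), 24 (A/C), 27 (T/A).

12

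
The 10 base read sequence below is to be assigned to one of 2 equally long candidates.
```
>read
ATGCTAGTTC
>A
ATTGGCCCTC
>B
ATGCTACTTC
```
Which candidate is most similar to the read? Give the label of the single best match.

A differs at 6 sites; B differs at 1 site. The closest is B.

B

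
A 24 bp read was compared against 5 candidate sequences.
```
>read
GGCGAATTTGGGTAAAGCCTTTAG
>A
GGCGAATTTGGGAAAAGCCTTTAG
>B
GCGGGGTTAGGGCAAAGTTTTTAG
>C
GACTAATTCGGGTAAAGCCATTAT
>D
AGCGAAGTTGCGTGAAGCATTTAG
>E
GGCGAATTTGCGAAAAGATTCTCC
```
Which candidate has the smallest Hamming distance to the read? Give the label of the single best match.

A

Hamming distances to read — A: 1; B: 8; C: 5; D: 5; E: 7.
Smallest is A with 1 mismatch.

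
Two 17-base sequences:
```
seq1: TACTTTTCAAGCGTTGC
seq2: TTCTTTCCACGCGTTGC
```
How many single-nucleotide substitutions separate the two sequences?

Comparing position by position, 3 sites differ: 2 (A/T), 7 (T/C), 10 (A/C).

3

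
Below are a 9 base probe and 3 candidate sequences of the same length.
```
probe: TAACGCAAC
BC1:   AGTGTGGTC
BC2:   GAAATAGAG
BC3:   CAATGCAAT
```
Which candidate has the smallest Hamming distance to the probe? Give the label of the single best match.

BC1 differs at 8 sites; BC2 differs at 6 sites; BC3 differs at 3 sites. The closest is BC3.

BC3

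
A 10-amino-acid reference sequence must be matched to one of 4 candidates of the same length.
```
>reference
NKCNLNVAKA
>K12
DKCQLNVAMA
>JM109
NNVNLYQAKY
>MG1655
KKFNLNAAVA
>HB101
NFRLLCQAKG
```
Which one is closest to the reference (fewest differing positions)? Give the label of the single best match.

K12

Hamming distances to reference — K12: 3; JM109: 5; MG1655: 4; HB101: 6.
Smallest is K12 with 3 mismatches.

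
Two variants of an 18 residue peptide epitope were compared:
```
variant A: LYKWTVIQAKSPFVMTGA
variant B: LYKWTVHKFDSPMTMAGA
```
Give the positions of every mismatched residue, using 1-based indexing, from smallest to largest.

7, 8, 9, 10, 13, 14, 16

Scanning 1-based: 7: I/H; 8: Q/K; 9: A/F; 10: K/D; 13: F/M; 14: V/T; 16: T/A.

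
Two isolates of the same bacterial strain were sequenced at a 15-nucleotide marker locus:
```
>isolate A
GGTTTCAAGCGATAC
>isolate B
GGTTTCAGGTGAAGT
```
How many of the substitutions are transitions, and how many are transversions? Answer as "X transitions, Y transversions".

4 transitions, 1 transversion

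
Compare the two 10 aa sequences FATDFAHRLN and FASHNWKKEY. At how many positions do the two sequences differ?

Comparing position by position, 8 positions differ: 3 (T/S), 4 (D/H), 5 (F/N), 6 (A/W), 7 (H/K), 8 (R/K), 9 (L/E), 10 (N/Y).

8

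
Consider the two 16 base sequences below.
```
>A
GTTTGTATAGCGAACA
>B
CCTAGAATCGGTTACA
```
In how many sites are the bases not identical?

8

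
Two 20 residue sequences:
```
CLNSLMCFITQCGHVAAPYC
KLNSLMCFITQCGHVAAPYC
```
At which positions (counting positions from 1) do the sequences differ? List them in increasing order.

1

Scanning 1-based: 1: C/K.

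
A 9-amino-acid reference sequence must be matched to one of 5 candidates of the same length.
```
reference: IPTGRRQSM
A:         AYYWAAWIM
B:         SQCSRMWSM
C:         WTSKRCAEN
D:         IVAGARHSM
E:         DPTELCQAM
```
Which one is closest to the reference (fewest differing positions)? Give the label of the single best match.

D

Hamming distances to reference — A: 8; B: 6; C: 8; D: 4; E: 5.
Smallest is D with 4 mismatches.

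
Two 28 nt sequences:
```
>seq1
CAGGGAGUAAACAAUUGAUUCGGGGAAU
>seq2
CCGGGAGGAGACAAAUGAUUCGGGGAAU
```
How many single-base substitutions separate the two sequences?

The sequences differ at sites 2, 8, 10, 15 (1-based) — 4 in total.

4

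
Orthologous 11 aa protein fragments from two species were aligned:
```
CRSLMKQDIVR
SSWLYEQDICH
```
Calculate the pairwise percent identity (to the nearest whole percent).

7 positions differ (1, 2, 3, 5, 6, 10, 11), so 4 of 11 match: 4/11 = 36.36%.

36%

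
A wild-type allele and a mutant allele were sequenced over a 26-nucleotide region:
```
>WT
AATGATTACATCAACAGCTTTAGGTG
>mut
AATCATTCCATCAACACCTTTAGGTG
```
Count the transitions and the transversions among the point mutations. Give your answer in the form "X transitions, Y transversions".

0 transitions, 3 transversions

Transitions (purine↔purine or pyrimidine↔pyrimidine): none.
Transversions (purine↔pyrimidine): 4 G→C, 8 A→C, 17 G→C.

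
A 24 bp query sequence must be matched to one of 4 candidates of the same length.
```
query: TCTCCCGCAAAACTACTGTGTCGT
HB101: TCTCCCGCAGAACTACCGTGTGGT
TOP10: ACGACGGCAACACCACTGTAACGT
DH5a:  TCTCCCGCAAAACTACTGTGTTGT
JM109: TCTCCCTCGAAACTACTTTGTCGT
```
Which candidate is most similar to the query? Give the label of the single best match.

Hamming distances to query — HB101: 3; TOP10: 8; DH5a: 1; JM109: 3.
Smallest is DH5a with 1 mismatch.

DH5a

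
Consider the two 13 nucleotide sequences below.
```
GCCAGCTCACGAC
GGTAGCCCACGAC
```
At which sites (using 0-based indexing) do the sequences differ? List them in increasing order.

Differences at site 1 (C→G), site 2 (C→T), site 6 (T→C).

1, 2, 6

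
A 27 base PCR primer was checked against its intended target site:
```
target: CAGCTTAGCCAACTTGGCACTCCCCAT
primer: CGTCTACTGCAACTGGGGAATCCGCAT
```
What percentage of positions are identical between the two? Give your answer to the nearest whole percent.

10 positions differ (2, 3, 6, 7, 8, 9, 15, 18, 20, 24), so 17 of 27 match: 17/27 = 62.96%.

63%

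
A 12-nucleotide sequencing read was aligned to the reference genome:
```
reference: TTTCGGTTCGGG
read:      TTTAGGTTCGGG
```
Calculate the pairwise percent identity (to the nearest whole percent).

92%

Mismatch at position 4 (1-based): 1 of 12.
Identical positions: 11/12 = 91.67% → 92%.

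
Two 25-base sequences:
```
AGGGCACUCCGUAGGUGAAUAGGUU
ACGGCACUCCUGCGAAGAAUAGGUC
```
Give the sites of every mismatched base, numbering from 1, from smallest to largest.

2, 11, 12, 13, 15, 16, 25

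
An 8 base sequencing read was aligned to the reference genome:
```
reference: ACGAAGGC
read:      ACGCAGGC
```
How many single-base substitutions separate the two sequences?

The sequences differ at bases 4 (1-based) — 1 in total.

1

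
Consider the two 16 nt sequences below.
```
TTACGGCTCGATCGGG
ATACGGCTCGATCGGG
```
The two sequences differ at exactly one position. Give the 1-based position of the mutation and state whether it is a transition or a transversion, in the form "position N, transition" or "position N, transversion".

position 1, transversion

The sequences differ only at position 1: T→A (pyrimidine→purine), a transversion.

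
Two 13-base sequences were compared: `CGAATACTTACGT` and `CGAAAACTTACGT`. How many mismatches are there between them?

Comparing position by position, 1 site differs: 5 (T/A).

1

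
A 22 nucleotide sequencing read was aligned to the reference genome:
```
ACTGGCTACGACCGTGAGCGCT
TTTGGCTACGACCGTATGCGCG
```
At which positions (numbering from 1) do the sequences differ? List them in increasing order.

1, 2, 16, 17, 22

Differences at position 1 (A→T), position 2 (C→T), position 16 (G→A), position 17 (A→T), position 22 (T→G).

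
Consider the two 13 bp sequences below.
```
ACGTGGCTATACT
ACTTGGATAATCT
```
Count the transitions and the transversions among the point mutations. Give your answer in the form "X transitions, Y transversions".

0 transitions, 4 transversions

Mismatches (1-based):
base 3: G→T (purine→pyrimidine, transversion)
base 7: C→A (pyrimidine→purine, transversion)
base 10: T→A (pyrimidine→purine, transversion)
base 11: A→T (purine→pyrimidine, transversion)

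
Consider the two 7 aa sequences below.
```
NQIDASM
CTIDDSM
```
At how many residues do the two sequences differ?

3

Mismatches (1-based): residue 1: N→C; residue 2: Q→T; residue 5: A→D.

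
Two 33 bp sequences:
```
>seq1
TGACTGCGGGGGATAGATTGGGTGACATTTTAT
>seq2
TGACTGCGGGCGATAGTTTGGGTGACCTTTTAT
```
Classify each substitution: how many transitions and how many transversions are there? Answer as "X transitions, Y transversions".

0 transitions, 3 transversions

Mismatches (1-based):
base 11: G→C (purine→pyrimidine, transversion)
base 17: A→T (purine→pyrimidine, transversion)
base 27: A→C (purine→pyrimidine, transversion)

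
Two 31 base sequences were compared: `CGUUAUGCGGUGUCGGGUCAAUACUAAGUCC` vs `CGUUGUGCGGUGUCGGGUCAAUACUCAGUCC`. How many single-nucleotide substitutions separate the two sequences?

2

The sequences differ at positions 5, 26 (1-based) — 2 in total.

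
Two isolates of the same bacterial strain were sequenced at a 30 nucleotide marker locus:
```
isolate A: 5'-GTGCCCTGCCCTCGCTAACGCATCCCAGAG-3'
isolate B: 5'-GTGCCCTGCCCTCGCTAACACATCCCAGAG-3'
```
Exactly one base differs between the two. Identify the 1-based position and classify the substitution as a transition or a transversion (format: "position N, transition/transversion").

position 20, transition

Position 20 changes G→A. G is a purine and A is a purine, so this is a transition.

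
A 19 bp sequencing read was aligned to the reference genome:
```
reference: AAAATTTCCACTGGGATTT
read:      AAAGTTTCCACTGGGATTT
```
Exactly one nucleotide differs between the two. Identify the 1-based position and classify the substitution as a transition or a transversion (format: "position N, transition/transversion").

Position 4 changes A→G. A is a purine and G is a purine, so this is a transition.

position 4, transition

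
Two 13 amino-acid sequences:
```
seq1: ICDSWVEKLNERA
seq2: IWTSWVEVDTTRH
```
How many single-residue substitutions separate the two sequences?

7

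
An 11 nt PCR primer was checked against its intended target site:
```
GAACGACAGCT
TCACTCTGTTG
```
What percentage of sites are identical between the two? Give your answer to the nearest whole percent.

Mismatches at positions 1, 2, 5, 6, 7, 8, 9, 10, 11 (1-based): 9 of 11.
Identical positions: 2/11 = 18.18% → 18%.

18%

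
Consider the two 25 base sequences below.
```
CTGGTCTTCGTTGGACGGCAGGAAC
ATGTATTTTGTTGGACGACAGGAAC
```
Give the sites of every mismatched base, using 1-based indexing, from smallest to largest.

1, 4, 5, 6, 9, 18

Scanning 1-based: 1: C/A; 4: G/T; 5: T/A; 6: C/T; 9: C/T; 18: G/A.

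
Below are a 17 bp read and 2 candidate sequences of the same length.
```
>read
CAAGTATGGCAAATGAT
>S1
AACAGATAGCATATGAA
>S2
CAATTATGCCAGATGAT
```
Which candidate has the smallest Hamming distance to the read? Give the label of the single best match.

S2

S1 differs at 7 sites; S2 differs at 3 sites. The closest is S2.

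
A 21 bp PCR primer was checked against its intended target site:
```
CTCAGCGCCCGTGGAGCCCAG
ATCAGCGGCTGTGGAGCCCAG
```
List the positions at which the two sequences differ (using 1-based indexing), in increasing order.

1, 8, 10

Differences at position 1 (C→A), position 8 (C→G), position 10 (C→T).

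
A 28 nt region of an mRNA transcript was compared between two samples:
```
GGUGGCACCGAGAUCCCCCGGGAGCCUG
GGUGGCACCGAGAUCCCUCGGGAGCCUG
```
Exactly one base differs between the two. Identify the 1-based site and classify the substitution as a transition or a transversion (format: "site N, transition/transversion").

The sequences differ only at site 18: C→U (pyrimidine→pyrimidine), a transition.

site 18, transition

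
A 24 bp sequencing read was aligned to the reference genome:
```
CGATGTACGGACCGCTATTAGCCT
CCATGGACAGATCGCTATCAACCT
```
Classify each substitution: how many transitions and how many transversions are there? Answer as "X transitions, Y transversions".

4 transitions, 2 transversions

Transitions (purine↔purine or pyrimidine↔pyrimidine): 9 G→A, 12 C→T, 19 T→C, 21 G→A.
Transversions (purine↔pyrimidine): 2 G→C, 6 T→G.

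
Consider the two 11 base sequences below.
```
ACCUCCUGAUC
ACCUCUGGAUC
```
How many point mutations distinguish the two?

Mismatches (1-based): site 6: C→U; site 7: U→G.

2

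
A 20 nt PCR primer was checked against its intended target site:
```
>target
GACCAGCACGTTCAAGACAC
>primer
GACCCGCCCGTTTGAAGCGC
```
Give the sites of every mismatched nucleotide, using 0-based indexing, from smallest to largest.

Scanning 0-based: 4: A/C; 7: A/C; 12: C/T; 13: A/G; 15: G/A; 16: A/G; 18: A/G.

4, 7, 12, 13, 15, 16, 18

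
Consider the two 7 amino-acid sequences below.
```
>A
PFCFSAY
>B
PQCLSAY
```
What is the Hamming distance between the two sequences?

2

The sequences differ at positions 2, 4 (1-based) — 2 in total.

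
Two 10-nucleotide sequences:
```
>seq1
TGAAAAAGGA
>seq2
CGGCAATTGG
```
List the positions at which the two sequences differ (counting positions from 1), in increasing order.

1, 3, 4, 7, 8, 10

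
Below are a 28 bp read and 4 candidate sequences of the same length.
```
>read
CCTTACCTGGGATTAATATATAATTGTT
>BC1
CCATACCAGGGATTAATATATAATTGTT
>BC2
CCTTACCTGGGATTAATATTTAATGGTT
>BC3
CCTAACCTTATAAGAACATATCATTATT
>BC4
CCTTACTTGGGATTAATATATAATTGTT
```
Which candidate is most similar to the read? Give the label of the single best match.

BC4

BC1 differs at 2 sites; BC2 differs at 2 sites; BC3 differs at 9 sites; BC4 differs at 1 site. The closest is BC4.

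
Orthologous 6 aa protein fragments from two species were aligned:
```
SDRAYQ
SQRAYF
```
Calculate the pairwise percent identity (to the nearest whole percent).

67%

2 positions differ (2, 6), so 4 of 6 match: 4/6 = 66.67%.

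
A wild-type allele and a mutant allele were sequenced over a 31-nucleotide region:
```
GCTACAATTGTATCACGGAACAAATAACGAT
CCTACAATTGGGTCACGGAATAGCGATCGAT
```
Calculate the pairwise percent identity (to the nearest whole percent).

74%

Mismatches at positions 1, 11, 12, 21, 23, 24, 25, 27 (1-based): 8 of 31.
Identical positions: 23/31 = 74.19% → 74%.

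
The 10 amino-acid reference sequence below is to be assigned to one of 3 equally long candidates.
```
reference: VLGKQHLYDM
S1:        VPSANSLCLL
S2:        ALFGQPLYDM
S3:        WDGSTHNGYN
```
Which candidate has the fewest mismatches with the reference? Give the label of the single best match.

S1 differs at 8 positions; S2 differs at 4 positions; S3 differs at 8 positions. The closest is S2.

S2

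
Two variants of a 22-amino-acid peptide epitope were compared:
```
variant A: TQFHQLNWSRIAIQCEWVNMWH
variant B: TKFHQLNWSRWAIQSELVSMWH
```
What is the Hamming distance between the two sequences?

5

Mismatches (1-based): position 2: Q→K; position 11: I→W; position 15: C→S; position 17: W→L; position 19: N→S.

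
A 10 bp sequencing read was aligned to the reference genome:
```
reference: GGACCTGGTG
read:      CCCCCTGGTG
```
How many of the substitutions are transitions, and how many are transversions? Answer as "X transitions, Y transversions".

Transitions (purine↔purine or pyrimidine↔pyrimidine): none.
Transversions (purine↔pyrimidine): 1 G→C, 2 G→C, 3 A→C.

0 transitions, 3 transversions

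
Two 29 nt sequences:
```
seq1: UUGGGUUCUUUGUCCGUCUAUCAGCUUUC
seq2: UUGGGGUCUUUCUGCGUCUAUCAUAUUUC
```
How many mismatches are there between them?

5

The sequences differ at sites 6, 12, 14, 24, 25 (1-based) — 5 in total.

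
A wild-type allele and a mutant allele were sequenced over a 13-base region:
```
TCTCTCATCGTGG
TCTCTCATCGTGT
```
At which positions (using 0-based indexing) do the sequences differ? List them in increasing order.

12

Differences at position 12 (G→T).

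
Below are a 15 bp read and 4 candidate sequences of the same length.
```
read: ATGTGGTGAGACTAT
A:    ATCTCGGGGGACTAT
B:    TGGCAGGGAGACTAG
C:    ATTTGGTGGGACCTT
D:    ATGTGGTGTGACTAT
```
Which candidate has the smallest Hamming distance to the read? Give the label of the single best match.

A differs at 4 bases; B differs at 6 bases; C differs at 4 bases; D differs at 1 base. The closest is D.

D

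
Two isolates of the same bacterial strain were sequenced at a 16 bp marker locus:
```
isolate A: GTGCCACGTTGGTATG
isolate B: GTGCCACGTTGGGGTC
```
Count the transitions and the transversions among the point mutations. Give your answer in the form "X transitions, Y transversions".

Mismatches (1-based):
position 13: T→G (pyrimidine→purine, transversion)
position 14: A→G (purine→purine, transition)
position 16: G→C (purine→pyrimidine, transversion)

1 transition, 2 transversions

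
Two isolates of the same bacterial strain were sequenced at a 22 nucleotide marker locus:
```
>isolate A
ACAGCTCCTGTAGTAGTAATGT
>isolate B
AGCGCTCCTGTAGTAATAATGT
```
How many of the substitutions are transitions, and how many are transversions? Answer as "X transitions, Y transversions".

Mismatches (1-based):
position 2: C→G (pyrimidine→purine, transversion)
position 3: A→C (purine→pyrimidine, transversion)
position 16: G→A (purine→purine, transition)

1 transition, 2 transversions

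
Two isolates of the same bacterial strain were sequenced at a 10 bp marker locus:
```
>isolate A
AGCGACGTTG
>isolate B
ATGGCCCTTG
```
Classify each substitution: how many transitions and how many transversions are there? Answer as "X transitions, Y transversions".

0 transitions, 4 transversions

Mismatches (1-based):
base 2: G→T (purine→pyrimidine, transversion)
base 3: C→G (pyrimidine→purine, transversion)
base 5: A→C (purine→pyrimidine, transversion)
base 7: G→C (purine→pyrimidine, transversion)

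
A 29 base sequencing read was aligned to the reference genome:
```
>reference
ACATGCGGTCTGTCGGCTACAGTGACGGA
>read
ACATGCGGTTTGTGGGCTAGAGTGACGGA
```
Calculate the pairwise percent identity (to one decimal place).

3 positions differ (10, 14, 20), so 26 of 29 match: 26/29 = 89.66%.

89.7%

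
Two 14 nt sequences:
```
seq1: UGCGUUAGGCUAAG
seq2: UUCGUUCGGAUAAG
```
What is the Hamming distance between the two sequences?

3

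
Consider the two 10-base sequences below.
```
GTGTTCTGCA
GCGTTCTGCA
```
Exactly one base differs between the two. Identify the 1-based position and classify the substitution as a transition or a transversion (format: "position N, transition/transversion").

position 2, transition

Position 2 changes T→C. T is a pyrimidine and C is a pyrimidine, so this is a transition.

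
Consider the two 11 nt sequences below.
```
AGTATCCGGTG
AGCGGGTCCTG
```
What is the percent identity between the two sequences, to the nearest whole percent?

7 positions differ (3, 4, 5, 6, 7, 8, 9), so 4 of 11 match: 4/11 = 36.36%.

36%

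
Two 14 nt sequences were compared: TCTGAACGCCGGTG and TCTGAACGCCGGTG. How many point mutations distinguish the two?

The two sequences are identical at every position.

0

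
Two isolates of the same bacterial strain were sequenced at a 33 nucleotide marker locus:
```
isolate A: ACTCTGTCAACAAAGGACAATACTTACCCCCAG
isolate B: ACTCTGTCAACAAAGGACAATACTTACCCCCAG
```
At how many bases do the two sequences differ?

0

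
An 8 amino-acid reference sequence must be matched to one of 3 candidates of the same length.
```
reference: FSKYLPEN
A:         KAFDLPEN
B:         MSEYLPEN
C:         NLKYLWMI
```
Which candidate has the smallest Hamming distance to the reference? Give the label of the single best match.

B

Hamming distances to reference — A: 4; B: 2; C: 5.
Smallest is B with 2 mismatches.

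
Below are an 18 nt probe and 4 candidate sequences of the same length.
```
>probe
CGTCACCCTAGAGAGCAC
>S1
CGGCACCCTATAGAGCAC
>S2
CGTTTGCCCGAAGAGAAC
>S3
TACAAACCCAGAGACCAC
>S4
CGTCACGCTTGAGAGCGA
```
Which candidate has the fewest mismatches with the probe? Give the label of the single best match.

S1 differs at 2 positions; S2 differs at 7 positions; S3 differs at 7 positions; S4 differs at 4 positions. The closest is S1.

S1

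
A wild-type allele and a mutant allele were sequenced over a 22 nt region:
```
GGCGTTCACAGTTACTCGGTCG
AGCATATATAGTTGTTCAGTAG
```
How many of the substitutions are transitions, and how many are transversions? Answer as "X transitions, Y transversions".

Mismatches (1-based):
position 1: G→A (purine→purine, transition)
position 4: G→A (purine→purine, transition)
position 6: T→A (pyrimidine→purine, transversion)
position 7: C→T (pyrimidine→pyrimidine, transition)
position 9: C→T (pyrimidine→pyrimidine, transition)
position 14: A→G (purine→purine, transition)
position 15: C→T (pyrimidine→pyrimidine, transition)
position 18: G→A (purine→purine, transition)
position 21: C→A (pyrimidine→purine, transversion)

7 transitions, 2 transversions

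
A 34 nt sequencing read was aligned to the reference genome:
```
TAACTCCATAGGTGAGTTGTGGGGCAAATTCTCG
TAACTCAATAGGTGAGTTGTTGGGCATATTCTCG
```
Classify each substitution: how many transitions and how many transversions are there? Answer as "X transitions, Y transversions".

0 transitions, 3 transversions

Transitions (purine↔purine or pyrimidine↔pyrimidine): none.
Transversions (purine↔pyrimidine): 7 C→A, 21 G→T, 27 A→T.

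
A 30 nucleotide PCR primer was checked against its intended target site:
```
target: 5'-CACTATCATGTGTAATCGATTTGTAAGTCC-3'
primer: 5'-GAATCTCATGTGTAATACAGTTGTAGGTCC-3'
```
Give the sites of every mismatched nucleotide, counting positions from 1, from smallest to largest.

Differences at site 1 (C→G), site 3 (C→A), site 5 (A→C), site 17 (C→A), site 18 (G→C), site 20 (T→G), site 26 (A→G).

1, 3, 5, 17, 18, 20, 26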